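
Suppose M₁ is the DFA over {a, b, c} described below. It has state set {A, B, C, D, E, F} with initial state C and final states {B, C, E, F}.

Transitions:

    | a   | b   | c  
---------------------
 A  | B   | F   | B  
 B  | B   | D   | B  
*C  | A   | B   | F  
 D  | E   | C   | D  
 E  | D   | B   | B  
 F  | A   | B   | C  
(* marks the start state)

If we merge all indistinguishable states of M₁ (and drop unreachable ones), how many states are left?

5

Every state is reachable, so we keep all 6.
P0 = {B,C,E,F} | {A,D}.
Refine {B,C,E,F} on symbol a: members go to different blocks, giving {C,E,F} and {B}.
Split {C,E,F} by δ(·,c) → {C,F} and {E}.
Refine {A,D} on symbol a: members go to different blocks, giving {A} and {D}.
Stable partition: {C,F} | {A} | {B} | {E} | {D} — 5 equivalence classes.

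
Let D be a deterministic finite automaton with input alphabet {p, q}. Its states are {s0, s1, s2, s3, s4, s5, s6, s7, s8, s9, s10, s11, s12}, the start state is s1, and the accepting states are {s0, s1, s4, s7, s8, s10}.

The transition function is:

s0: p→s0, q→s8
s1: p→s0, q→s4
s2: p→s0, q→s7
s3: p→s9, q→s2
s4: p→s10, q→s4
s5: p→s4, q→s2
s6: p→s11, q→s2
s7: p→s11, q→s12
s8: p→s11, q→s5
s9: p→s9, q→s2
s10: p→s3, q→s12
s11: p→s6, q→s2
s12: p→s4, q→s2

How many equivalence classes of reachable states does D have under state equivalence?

Initial partition by acceptance: {s0,s1,s4,s7,s8,s10} | {s2,s3,s5,s6,s9,s11,s12}.
Refine {s0,s1,s4,s7,s8,s10} on symbol p: members go to different blocks, giving {s0,s1,s4} and {s7,s8,s10}.
Split {s0,s1,s4} by δ(·,p) → {s0,s1} and {s4}.
Split {s0,s1} by δ(·,q) → {s0} and {s1}.
Split {s2,s3,s5,s6,s9,s11,s12} by δ(·,p) → {s3,s6,s9,s11} and {s5,s12} and {s2}.
Stable partition: {s0} | {s3,s6,s9,s11} | {s7,s8,s10} | {s4} | {s1} | {s5,s12} | {s2} — 7 equivalence classes.

7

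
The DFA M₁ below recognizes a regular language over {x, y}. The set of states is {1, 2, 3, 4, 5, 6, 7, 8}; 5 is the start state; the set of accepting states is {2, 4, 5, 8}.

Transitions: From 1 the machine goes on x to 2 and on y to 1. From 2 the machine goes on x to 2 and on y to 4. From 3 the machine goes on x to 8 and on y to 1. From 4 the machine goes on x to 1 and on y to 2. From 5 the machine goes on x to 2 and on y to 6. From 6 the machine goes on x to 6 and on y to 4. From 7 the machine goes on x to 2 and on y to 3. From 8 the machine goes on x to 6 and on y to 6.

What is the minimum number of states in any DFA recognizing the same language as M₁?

First remove the unreachable states {3,7,8}; 5 states remain.
Start with accepting vs non-accepting: {2,4,5} | {1,6}.
Refine {2,4,5} on symbol x: members go to different blocks, giving {2,5} and {4}.
Split {2,5} by δ(·,y) → {2} and {5}.
Split {1,6} by δ(·,x) → {1} and {6}.
Stable partition: {2} | {1} | {4} | {5} | {6} — 5 equivalence classes.

5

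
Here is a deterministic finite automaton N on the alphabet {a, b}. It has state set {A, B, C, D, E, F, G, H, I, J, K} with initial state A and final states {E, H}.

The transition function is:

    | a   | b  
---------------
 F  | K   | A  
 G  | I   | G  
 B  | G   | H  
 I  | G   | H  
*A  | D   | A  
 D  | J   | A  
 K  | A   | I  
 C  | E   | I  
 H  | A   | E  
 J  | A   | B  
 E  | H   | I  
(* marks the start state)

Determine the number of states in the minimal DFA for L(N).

7

Reachable states from the start: {A,B,D,E,G,H,I,J}. Unreachable: {C,F,K} — drop them.
Initial partition by acceptance: {E,H} | {A,B,D,G,I,J}.
Split {E,H} by δ(·,a) → {E} and {H}.
Split {A,B,D,G,I,J} by δ(·,b) → {A,D,G,J} and {B,I}.
Refine {A,D,G,J} on symbol a: members go to different blocks, giving {A,D,J} and {G}.
Refine {A,D,J} on symbol b: members go to different blocks, giving {A,D} and {J}.
Split {A,D} by δ(·,a) → {A} and {D}.
Stable partition: {E} | {A} | {H} | {B,I} | {G} | {J} | {D} — 7 equivalence classes.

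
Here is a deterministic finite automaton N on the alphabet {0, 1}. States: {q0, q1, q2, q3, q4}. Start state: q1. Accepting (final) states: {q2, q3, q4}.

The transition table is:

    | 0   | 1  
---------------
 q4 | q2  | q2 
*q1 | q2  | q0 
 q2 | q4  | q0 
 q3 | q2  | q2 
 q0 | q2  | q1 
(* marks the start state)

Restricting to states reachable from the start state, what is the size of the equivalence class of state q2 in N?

1

First remove the unreachable states {q3}; 4 states remain.
Initial partition by acceptance: {q2,q4} | {q0,q1}.
On input 1, block {q2,q4} splits into {q2} and {q4}.
Stable partition: {q2} | {q0,q1} | {q4} — 3 equivalence classes.
The equivalence class containing q2 is {q2}, of size 1.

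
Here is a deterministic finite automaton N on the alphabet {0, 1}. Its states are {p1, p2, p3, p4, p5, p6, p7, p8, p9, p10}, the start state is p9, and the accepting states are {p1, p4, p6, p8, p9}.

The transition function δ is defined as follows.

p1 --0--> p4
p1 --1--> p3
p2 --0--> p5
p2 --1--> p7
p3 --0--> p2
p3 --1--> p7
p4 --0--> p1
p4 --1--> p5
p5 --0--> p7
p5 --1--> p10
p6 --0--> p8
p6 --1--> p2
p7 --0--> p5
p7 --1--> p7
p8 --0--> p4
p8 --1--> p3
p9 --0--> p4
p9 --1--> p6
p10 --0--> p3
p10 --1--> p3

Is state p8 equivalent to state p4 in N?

All states are reachable from the start state.
Start with accepting vs non-accepting: {p1,p4,p6,p8,p9} | {p2,p3,p5,p7,p10}.
Split {p1,p4,p6,p8,p9} by δ(·,1) → {p1,p4,p6,p8} and {p9}.
No further refinement is possible. Final partition (3 blocks): {p1,p4,p6,p8} | {p2,p3,p5,p7,p10} | {p9}.
p8 and p4 lie in the same block of the stable partition, so they are equivalent — no string distinguishes them.

Yes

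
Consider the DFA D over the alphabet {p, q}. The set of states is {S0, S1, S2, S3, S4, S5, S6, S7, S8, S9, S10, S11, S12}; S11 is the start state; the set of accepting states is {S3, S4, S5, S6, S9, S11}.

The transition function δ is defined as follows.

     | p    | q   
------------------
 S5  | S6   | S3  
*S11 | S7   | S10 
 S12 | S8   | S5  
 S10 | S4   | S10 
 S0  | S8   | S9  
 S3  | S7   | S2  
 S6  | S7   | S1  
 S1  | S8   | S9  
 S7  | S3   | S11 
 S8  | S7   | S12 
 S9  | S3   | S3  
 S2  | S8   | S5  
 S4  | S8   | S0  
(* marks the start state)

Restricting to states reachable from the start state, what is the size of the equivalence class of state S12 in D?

Every state is reachable, so we keep all 13.
Initial partition by acceptance: {S3,S4,S5,S6,S9,S11} | {S0,S1,S2,S7,S8,S10,S12}.
Split {S3,S4,S5,S6,S9,S11} by δ(·,p) → {S3,S4,S6,S11} and {S5,S9}.
On input p, block {S0,S1,S2,S7,S8,S10,S12} splits into {S0,S1,S2,S8,S12} and {S7,S10}.
Split {S3,S4,S6,S11} by δ(·,p) → {S3,S6,S11} and {S4}.
On input q, block {S3,S6,S11} splits into {S3,S6} and {S11}.
Refine {S0,S1,S2,S8,S12} on symbol p: members go to different blocks, giving {S0,S1,S2,S12} and {S8}.
Split {S7,S10} by δ(·,p) → {S7} and {S10}.
The partition is now stable with 8 blocks: {S3,S6} | {S0,S1,S2,S12} | {S5,S9} | {S7} | {S4} | {S11} | {S8} | {S10}.
The equivalence class containing S12 is {S0,S1,S2,S12}, of size 4.

4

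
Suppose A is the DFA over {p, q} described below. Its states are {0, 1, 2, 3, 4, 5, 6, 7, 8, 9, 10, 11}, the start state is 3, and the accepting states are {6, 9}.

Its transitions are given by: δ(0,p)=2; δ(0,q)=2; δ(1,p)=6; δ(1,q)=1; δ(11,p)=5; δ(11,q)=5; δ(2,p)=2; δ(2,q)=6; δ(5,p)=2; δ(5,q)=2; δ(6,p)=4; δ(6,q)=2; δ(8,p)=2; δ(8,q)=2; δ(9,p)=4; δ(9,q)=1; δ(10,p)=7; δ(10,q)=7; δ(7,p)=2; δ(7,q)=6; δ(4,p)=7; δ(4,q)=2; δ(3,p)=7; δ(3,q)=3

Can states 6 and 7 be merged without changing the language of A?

No

Reachable states from the start: {2,3,4,6,7}. Unreachable: {0,1,5,8,9,10,11} — drop them.
P0 = {6} | {2,3,4,7}.
On input q, block {2,3,4,7} splits into {2,7} and {3,4}.
Split {3,4} by δ(·,q) → {3} and {4}.
Stable partition: {6} | {2,7} | {3} | {4} — 4 equivalence classes.
6 and 7 end up in different blocks, so they are distinguishable. For instance, the string 'ε' is accepted from only 6.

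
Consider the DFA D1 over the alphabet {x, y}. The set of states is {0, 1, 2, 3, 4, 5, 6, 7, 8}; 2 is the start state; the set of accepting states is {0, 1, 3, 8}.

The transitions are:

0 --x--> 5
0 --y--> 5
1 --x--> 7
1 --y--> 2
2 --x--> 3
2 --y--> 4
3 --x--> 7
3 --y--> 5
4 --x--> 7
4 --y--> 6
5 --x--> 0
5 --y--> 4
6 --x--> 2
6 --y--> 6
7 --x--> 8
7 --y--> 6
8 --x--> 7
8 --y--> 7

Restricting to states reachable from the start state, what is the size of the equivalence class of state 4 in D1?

States {1} cannot be reached from the start state, so discard them.
P0 = {0,3,8} | {2,4,5,6,7}.
Split {2,4,5,6,7} by δ(·,x) → {2,5,7} and {4,6}.
Stable partition: {0,3,8} | {2,5,7} | {4,6} — 3 equivalence classes.
The equivalence class containing 4 is {4,6}, of size 2.

2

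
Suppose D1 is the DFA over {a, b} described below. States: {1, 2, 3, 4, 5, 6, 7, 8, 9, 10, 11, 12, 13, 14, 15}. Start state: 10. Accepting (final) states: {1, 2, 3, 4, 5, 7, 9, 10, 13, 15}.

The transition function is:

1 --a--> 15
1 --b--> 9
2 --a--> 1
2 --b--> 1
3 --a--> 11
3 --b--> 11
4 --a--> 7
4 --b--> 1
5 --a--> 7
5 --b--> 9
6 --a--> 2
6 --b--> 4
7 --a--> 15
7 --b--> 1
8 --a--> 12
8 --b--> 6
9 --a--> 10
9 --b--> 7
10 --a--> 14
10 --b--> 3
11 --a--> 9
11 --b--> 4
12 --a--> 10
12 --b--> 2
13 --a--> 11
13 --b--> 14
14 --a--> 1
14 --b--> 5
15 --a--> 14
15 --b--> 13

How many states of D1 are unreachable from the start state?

4

BFS from 10 reaches {1, 3, 4, 5, 7, 9, 10, 11, 13, 14, 15}; the 4 state(s) 2, 6, 8, 12 are never visited.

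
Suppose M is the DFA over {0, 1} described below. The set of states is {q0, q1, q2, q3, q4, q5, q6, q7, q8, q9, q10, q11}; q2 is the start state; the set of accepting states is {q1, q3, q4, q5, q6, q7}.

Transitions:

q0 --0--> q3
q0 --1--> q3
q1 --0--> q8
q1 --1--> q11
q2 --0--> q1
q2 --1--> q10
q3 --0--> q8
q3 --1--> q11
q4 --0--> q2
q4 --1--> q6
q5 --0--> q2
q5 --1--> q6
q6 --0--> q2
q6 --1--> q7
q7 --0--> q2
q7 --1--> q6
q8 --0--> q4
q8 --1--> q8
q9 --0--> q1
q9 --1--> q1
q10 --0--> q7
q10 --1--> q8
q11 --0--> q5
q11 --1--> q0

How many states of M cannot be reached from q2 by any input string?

1

No path from q2 leads to q9; the other 11 states are all reachable.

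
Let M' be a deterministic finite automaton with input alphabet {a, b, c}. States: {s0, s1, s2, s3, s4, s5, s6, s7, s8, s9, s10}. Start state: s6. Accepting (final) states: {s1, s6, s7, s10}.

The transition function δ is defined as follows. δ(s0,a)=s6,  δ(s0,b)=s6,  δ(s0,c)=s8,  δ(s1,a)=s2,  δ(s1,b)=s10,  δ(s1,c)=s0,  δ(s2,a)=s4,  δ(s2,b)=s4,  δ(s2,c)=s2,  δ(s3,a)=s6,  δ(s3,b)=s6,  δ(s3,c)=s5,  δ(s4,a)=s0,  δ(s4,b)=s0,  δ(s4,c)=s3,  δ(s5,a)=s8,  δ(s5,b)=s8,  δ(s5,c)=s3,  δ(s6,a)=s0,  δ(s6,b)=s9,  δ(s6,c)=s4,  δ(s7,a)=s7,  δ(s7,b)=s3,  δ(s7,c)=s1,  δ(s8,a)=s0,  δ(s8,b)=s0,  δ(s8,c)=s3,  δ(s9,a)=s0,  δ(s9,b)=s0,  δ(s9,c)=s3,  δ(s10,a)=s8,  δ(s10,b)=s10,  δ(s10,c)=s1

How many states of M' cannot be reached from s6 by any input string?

4

Starting at s6 and following transitions, the reachable set is {s0, s3, s4, s5, s6, s8, s9}. That leaves s1, s2, s7, s10 unreachable — 4 in total.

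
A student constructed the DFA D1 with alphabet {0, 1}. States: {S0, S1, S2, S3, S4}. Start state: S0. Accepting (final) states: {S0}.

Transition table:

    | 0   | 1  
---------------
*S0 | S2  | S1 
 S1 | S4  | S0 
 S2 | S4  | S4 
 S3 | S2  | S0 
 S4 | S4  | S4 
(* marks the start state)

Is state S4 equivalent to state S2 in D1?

States {S3} cannot be reached from the start state, so discard them.
P0 = {S0} | {S1,S2,S4}.
Refine {S1,S2,S4} on symbol 1: members go to different blocks, giving {S2,S4} and {S1}.
The partition is now stable with 3 blocks: {S0} | {S2,S4} | {S1}.
S4 and S2 lie in the same block of the stable partition, so they are equivalent — no string distinguishes them.

Yes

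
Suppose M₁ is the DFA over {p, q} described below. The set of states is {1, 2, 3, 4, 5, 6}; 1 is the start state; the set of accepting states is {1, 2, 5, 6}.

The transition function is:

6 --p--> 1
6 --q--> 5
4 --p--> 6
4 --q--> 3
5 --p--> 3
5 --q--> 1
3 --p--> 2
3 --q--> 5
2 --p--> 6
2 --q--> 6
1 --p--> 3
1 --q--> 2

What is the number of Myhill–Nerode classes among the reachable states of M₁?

5

First remove the unreachable states {4}; 5 states remain.
Start with accepting vs non-accepting: {1,2,5,6} | {3}.
Refine {1,2,5,6} on symbol p: members go to different blocks, giving {1,5} and {2,6}.
Split {1,5} by δ(·,q) → {1} and {5}.
Split {2,6} by δ(·,p) → {2} and {6}.
The partition is now stable with 5 blocks: {1} | {3} | {2} | {5} | {6}.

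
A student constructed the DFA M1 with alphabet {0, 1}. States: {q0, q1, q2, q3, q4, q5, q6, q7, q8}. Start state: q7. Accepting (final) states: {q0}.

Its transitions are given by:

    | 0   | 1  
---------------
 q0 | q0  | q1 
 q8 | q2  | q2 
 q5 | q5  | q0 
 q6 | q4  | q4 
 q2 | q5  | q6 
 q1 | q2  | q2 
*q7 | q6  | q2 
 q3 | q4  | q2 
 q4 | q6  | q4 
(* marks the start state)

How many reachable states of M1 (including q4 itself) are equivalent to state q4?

States {q3,q8} cannot be reached from the start state, so discard them.
Start with accepting vs non-accepting: {q0} | {q1,q2,q4,q5,q6,q7}.
On input 1, block {q1,q2,q4,q5,q6,q7} splits into {q1,q2,q4,q6,q7} and {q5}.
Split {q1,q2,q4,q6,q7} by δ(·,0) → {q1,q4,q6,q7} and {q2}.
Split {q1,q4,q6,q7} by δ(·,0) → {q4,q6,q7} and {q1}.
Split {q4,q6,q7} by δ(·,1) → {q4,q6} and {q7}.
The partition is now stable with 6 blocks: {q0} | {q4,q6} | {q5} | {q2} | {q1} | {q7}.
The equivalence class containing q4 is {q4,q6}, of size 2.

2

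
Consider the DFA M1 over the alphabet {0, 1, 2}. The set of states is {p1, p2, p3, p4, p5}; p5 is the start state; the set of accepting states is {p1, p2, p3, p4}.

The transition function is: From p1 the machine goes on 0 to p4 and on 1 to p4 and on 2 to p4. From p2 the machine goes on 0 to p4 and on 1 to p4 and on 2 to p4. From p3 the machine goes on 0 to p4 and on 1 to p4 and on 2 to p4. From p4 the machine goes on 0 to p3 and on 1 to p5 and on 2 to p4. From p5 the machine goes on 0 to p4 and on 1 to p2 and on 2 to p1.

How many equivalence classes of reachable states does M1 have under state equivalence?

3

Every state is reachable, so we keep all 5.
P0 = {p1,p2,p3,p4} | {p5}.
Refine {p1,p2,p3,p4} on symbol 1: members go to different blocks, giving {p1,p2,p3} and {p4}.
The partition is now stable with 3 blocks: {p1,p2,p3} | {p5} | {p4}.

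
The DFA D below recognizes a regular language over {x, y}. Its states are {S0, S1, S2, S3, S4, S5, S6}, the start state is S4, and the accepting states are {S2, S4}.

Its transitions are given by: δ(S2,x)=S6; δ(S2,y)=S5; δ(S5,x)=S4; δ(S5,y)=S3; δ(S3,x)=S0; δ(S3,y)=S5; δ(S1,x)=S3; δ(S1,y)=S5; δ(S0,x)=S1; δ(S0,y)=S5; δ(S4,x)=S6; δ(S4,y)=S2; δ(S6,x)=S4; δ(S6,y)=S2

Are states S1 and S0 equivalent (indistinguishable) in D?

Yes

All states are reachable from the start state.
P0 = {S2,S4} | {S0,S1,S3,S5,S6}.
Split {S2,S4} by δ(·,y) → {S2} and {S4}.
Refine {S0,S1,S3,S5,S6} on symbol x: members go to different blocks, giving {S0,S1,S3} and {S5,S6}.
Refine {S5,S6} on symbol y: members go to different blocks, giving {S5} and {S6}.
The partition is now stable with 5 blocks: {S2} | {S0,S1,S3} | {S4} | {S5} | {S6}.
S1 and S0 lie in the same block of the stable partition, so they are equivalent — no string distinguishes them.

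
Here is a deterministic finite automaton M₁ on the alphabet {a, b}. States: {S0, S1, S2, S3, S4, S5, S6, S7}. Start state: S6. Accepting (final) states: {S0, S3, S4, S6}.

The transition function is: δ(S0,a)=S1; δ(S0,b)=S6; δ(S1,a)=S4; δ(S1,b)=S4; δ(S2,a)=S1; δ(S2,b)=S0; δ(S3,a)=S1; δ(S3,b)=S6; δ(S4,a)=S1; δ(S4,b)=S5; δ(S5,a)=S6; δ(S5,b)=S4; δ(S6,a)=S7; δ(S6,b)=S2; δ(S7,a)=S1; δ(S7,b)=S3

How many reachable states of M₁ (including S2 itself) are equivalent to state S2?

Every state is reachable, so we keep all 8.
P0 = {S0,S3,S4,S6} | {S1,S2,S5,S7}.
On input b, block {S0,S3,S4,S6} splits into {S0,S3} and {S4,S6}.
Refine {S1,S2,S5,S7} on symbol a: members go to different blocks, giving {S1,S5} and {S2,S7}.
Refine {S4,S6} on symbol a: members go to different blocks, giving {S4} and {S6}.
Refine {S1,S5} on symbol a: members go to different blocks, giving {S1} and {S5}.
The partition is now stable with 6 blocks: {S0,S3} | {S1} | {S4} | {S2,S7} | {S6} | {S5}.
The equivalence class containing S2 is {S2,S7}, of size 2.

2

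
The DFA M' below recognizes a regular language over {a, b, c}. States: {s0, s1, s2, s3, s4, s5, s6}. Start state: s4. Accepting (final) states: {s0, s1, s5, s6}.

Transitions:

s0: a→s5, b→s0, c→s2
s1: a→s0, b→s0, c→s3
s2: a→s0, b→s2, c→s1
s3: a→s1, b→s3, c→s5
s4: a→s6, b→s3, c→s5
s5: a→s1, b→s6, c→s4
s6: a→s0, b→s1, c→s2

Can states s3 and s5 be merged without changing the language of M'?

No

Initial partition by acceptance: {s0,s1,s5,s6} | {s2,s3,s4}.
The partition is now stable with 2 blocks: {s0,s1,s5,s6} | {s2,s3,s4}.
s3 and s5 end up in different blocks, so they are distinguishable. For instance, the string 'ε' is accepted from only s5.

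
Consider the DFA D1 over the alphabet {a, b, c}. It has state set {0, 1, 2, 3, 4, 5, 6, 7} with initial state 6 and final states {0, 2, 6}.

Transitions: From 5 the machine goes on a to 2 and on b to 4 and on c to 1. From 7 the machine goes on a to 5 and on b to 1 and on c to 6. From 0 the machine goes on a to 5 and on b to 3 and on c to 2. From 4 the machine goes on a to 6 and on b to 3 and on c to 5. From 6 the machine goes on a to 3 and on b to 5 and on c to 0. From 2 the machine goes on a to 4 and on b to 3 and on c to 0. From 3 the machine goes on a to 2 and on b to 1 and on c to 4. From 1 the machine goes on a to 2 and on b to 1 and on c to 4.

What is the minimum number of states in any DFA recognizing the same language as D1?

2

Reachable states from the start: {0,1,2,3,4,5,6}. Unreachable: {7} — drop them.
P0 = {0,2,6} | {1,3,4,5}.
Stable partition: {0,2,6} | {1,3,4,5} — 2 equivalence classes.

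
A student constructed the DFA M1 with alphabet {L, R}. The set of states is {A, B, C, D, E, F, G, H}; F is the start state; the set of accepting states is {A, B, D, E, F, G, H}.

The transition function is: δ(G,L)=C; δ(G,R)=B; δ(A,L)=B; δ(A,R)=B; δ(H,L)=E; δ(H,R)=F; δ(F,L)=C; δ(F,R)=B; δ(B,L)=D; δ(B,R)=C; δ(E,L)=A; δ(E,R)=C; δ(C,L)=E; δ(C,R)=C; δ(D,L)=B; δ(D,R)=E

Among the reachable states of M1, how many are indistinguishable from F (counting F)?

First remove the unreachable states {G,H}; 6 states remain.
Initial partition by acceptance: {A,B,D,E,F} | {C}.
Split {A,B,D,E,F} by δ(·,L) → {A,B,D,E} and {F}.
Split {A,B,D,E} by δ(·,R) → {A,D} and {B,E}.
No further refinement is possible. Final partition (4 blocks): {A,D} | {C} | {F} | {B,E}.
State F belongs to the block {F}, which has 1 states.

1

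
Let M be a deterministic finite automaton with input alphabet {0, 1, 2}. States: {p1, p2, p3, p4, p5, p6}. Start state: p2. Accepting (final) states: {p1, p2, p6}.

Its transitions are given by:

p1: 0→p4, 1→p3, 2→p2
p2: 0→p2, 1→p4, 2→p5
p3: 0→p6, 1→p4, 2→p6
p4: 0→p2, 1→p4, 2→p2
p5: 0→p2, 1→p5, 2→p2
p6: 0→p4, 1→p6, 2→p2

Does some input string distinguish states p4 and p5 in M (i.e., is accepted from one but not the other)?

States {p1,p3,p6} cannot be reached from the start state, so discard them.
Start with accepting vs non-accepting: {p2} | {p4,p5}.
Stable partition: {p2} | {p4,p5} — 2 equivalence classes.
p4 and p5 lie in the same block of the stable partition, so they are equivalent — no string distinguishes them.

No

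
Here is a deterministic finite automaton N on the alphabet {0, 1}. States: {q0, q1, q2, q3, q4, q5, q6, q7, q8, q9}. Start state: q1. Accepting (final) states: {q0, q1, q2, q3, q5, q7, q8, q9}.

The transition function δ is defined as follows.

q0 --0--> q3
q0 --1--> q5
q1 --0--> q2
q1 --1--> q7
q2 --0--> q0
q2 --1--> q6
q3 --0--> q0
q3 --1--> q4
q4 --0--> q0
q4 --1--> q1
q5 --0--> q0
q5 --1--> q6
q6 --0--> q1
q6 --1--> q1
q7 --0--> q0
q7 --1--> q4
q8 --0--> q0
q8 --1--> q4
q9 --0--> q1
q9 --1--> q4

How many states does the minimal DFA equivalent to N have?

States {q8,q9} cannot be reached from the start state, so discard them.
Initial partition by acceptance: {q0,q1,q2,q3,q5,q7} | {q4,q6}.
On input 1, block {q0,q1,q2,q3,q5,q7} splits into {q2,q3,q5,q7} and {q0,q1}.
No further refinement is possible. Final partition (3 blocks): {q2,q3,q5,q7} | {q4,q6} | {q0,q1}.

3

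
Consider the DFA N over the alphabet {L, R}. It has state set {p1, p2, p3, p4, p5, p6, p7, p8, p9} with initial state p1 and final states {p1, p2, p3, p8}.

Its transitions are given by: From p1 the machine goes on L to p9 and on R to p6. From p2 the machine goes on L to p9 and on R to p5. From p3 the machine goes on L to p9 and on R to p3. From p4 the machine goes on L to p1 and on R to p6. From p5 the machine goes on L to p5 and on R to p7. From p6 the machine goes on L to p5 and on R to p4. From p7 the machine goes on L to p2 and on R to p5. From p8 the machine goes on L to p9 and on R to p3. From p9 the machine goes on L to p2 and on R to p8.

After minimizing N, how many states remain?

5

All states are reachable from the start state.
Start with accepting vs non-accepting: {p1,p2,p3,p8} | {p4,p5,p6,p7,p9}.
On input R, block {p1,p2,p3,p8} splits into {p1,p2} and {p3,p8}.
Split {p4,p5,p6,p7,p9} by δ(·,L) → {p4,p7,p9} and {p5,p6}.
Refine {p4,p7,p9} on symbol R: members go to different blocks, giving {p4,p7} and {p9}.
The partition is now stable with 5 blocks: {p1,p2} | {p4,p7} | {p3,p8} | {p5,p6} | {p9}.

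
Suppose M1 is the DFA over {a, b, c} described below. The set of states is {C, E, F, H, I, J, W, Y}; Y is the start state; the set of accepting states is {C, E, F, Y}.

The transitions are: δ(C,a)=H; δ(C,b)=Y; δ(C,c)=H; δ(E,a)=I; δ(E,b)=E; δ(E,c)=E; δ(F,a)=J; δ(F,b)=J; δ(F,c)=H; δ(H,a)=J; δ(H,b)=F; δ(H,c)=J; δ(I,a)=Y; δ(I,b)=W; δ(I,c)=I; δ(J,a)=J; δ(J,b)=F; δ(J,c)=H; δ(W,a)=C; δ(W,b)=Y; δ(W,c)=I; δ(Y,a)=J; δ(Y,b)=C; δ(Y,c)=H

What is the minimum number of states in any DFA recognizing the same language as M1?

Reachable states from the start: {C,F,H,J,Y}. Unreachable: {E,I,W} — drop them.
P0 = {C,F,Y} | {H,J}.
Split {C,F,Y} by δ(·,b) → {C,Y} and {F}.
Stable partition: {C,Y} | {H,J} | {F} — 3 equivalence classes.

3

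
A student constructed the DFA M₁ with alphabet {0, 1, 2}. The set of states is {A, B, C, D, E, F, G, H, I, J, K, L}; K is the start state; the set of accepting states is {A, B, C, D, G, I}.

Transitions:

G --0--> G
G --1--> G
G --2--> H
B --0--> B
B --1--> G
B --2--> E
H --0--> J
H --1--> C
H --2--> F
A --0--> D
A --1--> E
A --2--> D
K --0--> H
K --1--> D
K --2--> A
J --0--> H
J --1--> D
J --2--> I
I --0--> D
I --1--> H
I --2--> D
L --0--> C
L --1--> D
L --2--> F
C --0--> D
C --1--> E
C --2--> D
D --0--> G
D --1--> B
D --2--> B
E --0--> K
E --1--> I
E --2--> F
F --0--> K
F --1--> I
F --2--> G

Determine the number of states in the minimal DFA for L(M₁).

6

First remove the unreachable states {L}; 11 states remain.
Initial partition by acceptance: {A,B,C,D,G,I} | {E,F,H,J,K}.
Split {A,B,C,D,G,I} by δ(·,1) → {A,C,I} and {B,D,G}.
On input 1, block {E,F,H,J,K} splits into {E,F,H} and {J,K}.
On input 2, block {E,F,H} splits into {E,H} and {F}.
Split {B,D,G} by δ(·,2) → {B,G} and {D}.
No further refinement is possible. Final partition (6 blocks): {A,C,I} | {E,H} | {B,G} | {J,K} | {F} | {D}.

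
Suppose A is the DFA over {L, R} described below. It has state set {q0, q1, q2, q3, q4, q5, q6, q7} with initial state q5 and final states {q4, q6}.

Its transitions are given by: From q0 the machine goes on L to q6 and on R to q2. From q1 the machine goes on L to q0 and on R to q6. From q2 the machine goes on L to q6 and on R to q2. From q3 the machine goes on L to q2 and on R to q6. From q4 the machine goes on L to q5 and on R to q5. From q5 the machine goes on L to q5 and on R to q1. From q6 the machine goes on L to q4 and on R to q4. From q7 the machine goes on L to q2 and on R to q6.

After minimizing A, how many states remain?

5

States {q3,q7} cannot be reached from the start state, so discard them.
Initial partition by acceptance: {q4,q6} | {q0,q1,q2,q5}.
Split {q4,q6} by δ(·,L) → {q4} and {q6}.
Split {q0,q1,q2,q5} by δ(·,L) → {q0,q2} and {q1,q5}.
Split {q1,q5} by δ(·,L) → {q1} and {q5}.
The partition is now stable with 5 blocks: {q4} | {q0,q2} | {q6} | {q1} | {q5}.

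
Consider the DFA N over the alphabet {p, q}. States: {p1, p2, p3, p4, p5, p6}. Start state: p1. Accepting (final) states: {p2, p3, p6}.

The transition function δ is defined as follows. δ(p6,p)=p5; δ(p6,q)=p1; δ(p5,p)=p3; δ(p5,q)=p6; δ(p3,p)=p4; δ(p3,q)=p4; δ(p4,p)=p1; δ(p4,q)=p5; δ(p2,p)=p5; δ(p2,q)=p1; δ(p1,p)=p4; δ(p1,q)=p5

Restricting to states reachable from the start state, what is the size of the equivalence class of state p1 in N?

States {p2} cannot be reached from the start state, so discard them.
Start with accepting vs non-accepting: {p3,p6} | {p1,p4,p5}.
Split {p1,p4,p5} by δ(·,p) → {p1,p4} and {p5}.
Refine {p3,p6} on symbol p: members go to different blocks, giving {p3} and {p6}.
The partition is now stable with 4 blocks: {p3} | {p1,p4} | {p5} | {p6}.
The equivalence class containing p1 is {p1,p4}, of size 2.

2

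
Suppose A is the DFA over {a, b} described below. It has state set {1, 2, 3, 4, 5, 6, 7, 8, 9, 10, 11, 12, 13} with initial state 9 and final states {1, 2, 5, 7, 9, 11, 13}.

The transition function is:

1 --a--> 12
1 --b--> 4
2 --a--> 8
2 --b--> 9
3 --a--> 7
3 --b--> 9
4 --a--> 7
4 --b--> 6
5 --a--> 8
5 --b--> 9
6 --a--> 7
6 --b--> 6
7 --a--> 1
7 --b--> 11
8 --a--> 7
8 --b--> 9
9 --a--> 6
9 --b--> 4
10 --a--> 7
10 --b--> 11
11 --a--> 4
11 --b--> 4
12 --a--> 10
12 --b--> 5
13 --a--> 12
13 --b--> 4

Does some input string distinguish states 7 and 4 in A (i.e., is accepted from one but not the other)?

States {2,3,13} cannot be reached from the start state, so discard them.
Start with accepting vs non-accepting: {1,5,7,9,11} | {4,6,8,10,12}.
Split {1,5,7,9,11} by δ(·,a) → {1,5,9,11} and {7}.
On input b, block {1,5,9,11} splits into {1,9,11} and {5}.
Refine {4,6,8,10,12} on symbol a: members go to different blocks, giving {4,6,8,10} and {12}.
Refine {1,9,11} on symbol a: members go to different blocks, giving {9,11} and {1}.
Split {4,6,8,10} by δ(·,b) → {4,6} and {8,10}.
Stable partition: {9,11} | {4,6} | {7} | {5} | {12} | {1} | {8,10} — 7 equivalence classes.
7 and 4 end up in different blocks, so they are distinguishable. For instance, the string 'ε' is accepted from only 7.

Yes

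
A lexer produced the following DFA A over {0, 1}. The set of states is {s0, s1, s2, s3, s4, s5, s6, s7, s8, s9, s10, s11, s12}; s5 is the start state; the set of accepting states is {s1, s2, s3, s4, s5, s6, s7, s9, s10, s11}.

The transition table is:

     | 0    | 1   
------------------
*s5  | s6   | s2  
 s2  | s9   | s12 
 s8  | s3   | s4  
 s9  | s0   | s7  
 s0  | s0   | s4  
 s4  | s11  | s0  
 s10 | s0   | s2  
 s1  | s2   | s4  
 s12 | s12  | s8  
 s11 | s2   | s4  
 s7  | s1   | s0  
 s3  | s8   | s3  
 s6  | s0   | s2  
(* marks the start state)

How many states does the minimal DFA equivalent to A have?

First remove the unreachable states {s10}; 12 states remain.
Start with accepting vs non-accepting: {s1,s2,s3,s4,s5,s6,s7,s9,s11} | {s0,s8,s12}.
On input 0, block {s1,s2,s3,s4,s5,s6,s7,s9,s11} splits into {s1,s2,s4,s5,s7,s11} and {s3,s6,s9}.
Refine {s1,s2,s4,s5,s7,s11} on symbol 0: members go to different blocks, giving {s1,s4,s7,s11} and {s2,s5}.
On input 0, block {s1,s4,s7,s11} splits into {s1,s11} and {s4,s7}.
Refine {s0,s8,s12} on symbol 0: members go to different blocks, giving {s0,s12} and {s8}.
Split {s0,s12} by δ(·,1) → {s0} and {s12}.
Split {s3,s6,s9} by δ(·,0) → {s6,s9} and {s3}.
On input 1, block {s6,s9} splits into {s6} and {s9}.
Refine {s2,s5} on symbol 0: members go to different blocks, giving {s2} and {s5}.
No further refinement is possible. Final partition (10 blocks): {s1,s11} | {s0} | {s6} | {s2} | {s4,s7} | {s8} | {s12} | {s3} | {s9} | {s5}.

10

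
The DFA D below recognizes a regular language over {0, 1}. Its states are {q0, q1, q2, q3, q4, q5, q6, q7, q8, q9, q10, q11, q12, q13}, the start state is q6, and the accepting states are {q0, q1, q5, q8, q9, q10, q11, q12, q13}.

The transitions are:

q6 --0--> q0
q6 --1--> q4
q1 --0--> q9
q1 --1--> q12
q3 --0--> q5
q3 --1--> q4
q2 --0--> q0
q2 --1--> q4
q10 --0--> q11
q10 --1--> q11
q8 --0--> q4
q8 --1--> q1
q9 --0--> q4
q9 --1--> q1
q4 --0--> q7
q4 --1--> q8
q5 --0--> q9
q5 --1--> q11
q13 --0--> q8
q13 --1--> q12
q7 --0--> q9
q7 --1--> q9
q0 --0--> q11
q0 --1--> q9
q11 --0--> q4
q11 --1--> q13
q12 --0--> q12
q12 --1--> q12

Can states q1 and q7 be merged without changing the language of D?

Reachable states from the start: {q0,q1,q4,q6,q7,q8,q9,q11,q12,q13}. Unreachable: {q2,q3,q5,q10} — drop them.
P0 = {q0,q1,q8,q9,q11,q12,q13} | {q4,q6,q7}.
On input 0, block {q0,q1,q8,q9,q11,q12,q13} splits into {q0,q1,q12,q13} and {q8,q9,q11}.
Split {q0,q1,q12,q13} by δ(·,0) → {q0,q1,q13} and {q12}.
Refine {q0,q1,q13} on symbol 1: members go to different blocks, giving {q1,q13} and {q0}.
On input 0, block {q4,q6,q7} splits into {q4} and {q6} and {q7}.
No further refinement is possible. Final partition (7 blocks): {q1,q13} | {q4} | {q8,q9,q11} | {q12} | {q0} | {q6} | {q7}.
q1 and q7 end up in different blocks, so they are distinguishable. For instance, the string 'ε' is accepted from only q1.

No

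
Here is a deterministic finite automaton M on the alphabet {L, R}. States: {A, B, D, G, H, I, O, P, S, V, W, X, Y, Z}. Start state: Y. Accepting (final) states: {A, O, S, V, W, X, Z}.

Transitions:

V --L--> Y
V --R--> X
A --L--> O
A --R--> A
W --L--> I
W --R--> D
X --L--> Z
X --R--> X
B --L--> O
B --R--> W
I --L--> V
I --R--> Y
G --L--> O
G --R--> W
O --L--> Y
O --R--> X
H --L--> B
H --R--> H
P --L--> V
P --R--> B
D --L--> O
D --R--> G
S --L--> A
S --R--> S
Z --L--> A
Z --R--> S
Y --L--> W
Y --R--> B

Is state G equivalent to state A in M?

States {H,P} cannot be reached from the start state, so discard them.
Start with accepting vs non-accepting: {A,O,S,V,W,X,Z} | {B,D,G,I,Y}.
On input L, block {A,O,S,V,W,X,Z} splits into {A,S,X,Z} and {O,V,W}.
Refine {A,S,X,Z} on symbol L: members go to different blocks, giving {S,X,Z} and {A}.
On input L, block {S,X,Z} splits into {S,Z} and {X}.
On input R, block {B,D,G,I,Y} splits into {D,I,Y} and {B,G}.
Refine {D,I,Y} on symbol R: members go to different blocks, giving {D,Y} and {I}.
On input L, block {O,V,W} splits into {O,V} and {W}.
Refine {D,Y} on symbol L: members go to different blocks, giving {Y} and {D}.
The partition is now stable with 9 blocks: {S,Z} | {Y} | {O,V} | {A} | {X} | {B,G} | {I} | {W} | {D}.
G and A end up in different blocks, so they are distinguishable. For instance, the string 'ε' is accepted from only A.

No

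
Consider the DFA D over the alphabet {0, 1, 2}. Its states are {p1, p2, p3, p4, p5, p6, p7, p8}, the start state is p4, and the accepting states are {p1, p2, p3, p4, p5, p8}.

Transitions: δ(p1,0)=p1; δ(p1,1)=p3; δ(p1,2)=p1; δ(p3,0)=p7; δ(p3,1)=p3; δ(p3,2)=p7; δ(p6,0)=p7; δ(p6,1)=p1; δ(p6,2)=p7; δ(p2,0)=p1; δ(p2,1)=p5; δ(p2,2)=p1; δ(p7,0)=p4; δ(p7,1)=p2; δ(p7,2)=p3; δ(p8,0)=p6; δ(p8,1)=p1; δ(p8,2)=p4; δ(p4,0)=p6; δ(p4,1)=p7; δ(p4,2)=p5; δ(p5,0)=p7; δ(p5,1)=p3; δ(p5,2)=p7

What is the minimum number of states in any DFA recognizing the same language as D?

States {p8} cannot be reached from the start state, so discard them.
P0 = {p1,p2,p3,p4,p5} | {p6,p7}.
Split {p1,p2,p3,p4,p5} by δ(·,0) → {p3,p4,p5} and {p1,p2}.
Refine {p3,p4,p5} on symbol 1: members go to different blocks, giving {p3,p5} and {p4}.
On input 0, block {p6,p7} splits into {p6} and {p7}.
The partition is now stable with 5 blocks: {p3,p5} | {p6} | {p1,p2} | {p4} | {p7}.

5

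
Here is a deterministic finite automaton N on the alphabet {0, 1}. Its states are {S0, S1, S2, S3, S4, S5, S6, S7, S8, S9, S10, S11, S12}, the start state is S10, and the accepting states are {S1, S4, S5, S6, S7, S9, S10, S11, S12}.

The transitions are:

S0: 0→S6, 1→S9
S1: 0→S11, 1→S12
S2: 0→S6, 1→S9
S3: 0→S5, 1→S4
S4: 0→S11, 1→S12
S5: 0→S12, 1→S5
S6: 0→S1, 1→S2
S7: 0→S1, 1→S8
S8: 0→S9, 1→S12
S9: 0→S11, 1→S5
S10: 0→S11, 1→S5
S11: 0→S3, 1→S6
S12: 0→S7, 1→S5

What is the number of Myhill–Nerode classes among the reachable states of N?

10

Reachable states from the start: {S1,S2,S3,S4,S5,S6,S7,S8,S9,S10,S11,S12}. Unreachable: {S0} — drop them.
Start with accepting vs non-accepting: {S1,S4,S5,S6,S7,S9,S10,S11,S12} | {S2,S3,S8}.
Split {S1,S4,S5,S6,S7,S9,S10,S11,S12} by δ(·,0) → {S1,S4,S5,S6,S7,S9,S10,S12} and {S11}.
Split {S1,S4,S5,S6,S7,S9,S10,S12} by δ(·,0) → {S1,S4,S9,S10} and {S5,S6,S7,S12}.
Refine {S2,S3,S8} on symbol 0: members go to different blocks, giving {S2,S3} and {S8}.
Refine {S5,S6,S7,S12} on symbol 0: members go to different blocks, giving {S5,S12} and {S6,S7}.
Split {S2,S3} by δ(·,0) → {S2} and {S3}.
Split {S5,S12} by δ(·,0) → {S5} and {S12}.
Split {S1,S4,S9,S10} by δ(·,1) → {S1,S4} and {S9,S10}.
Refine {S6,S7} on symbol 1: members go to different blocks, giving {S6} and {S7}.
The partition is now stable with 10 blocks: {S1,S4} | {S2} | {S11} | {S5} | {S8} | {S6} | {S3} | {S12} | {S9,S10} | {S7}.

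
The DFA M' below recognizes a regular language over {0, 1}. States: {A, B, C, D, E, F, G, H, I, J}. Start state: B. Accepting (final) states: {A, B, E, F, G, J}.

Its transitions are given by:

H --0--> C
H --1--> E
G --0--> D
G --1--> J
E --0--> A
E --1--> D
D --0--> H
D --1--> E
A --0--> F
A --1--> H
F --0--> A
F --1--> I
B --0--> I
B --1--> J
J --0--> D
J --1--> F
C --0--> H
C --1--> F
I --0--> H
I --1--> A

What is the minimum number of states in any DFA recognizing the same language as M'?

Reachable states from the start: {A,B,C,D,E,F,H,I,J}. Unreachable: {G} — drop them.
Initial partition by acceptance: {A,B,E,F,J} | {C,D,H,I}.
Split {A,B,E,F,J} by δ(·,0) → {A,E,F} and {B,J}.
Split {B,J} by δ(·,1) → {B} and {J}.
No further refinement is possible. Final partition (4 blocks): {A,E,F} | {C,D,H,I} | {B} | {J}.

4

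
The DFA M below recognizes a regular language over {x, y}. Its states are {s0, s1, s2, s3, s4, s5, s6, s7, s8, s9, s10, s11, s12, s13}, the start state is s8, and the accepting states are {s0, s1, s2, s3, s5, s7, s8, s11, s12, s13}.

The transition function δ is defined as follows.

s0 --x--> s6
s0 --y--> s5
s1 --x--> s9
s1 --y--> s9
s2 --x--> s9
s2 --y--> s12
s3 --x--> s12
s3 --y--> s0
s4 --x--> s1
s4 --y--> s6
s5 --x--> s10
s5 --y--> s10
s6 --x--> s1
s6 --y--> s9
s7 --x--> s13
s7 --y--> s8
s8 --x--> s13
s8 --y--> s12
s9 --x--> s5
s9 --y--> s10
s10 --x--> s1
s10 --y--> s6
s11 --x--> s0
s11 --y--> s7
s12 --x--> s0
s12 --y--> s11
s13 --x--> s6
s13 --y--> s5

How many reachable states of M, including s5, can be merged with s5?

2

Reachable states from the start: {s0,s1,s5,s6,s7,s8,s9,s10,s11,s12,s13}. Unreachable: {s2,s3,s4} — drop them.
Start with accepting vs non-accepting: {s0,s1,s5,s7,s8,s11,s12,s13} | {s6,s9,s10}.
Split {s0,s1,s5,s7,s8,s11,s12,s13} by δ(·,x) → {s0,s1,s5,s13} and {s7,s8,s11,s12}.
On input y, block {s0,s1,s5,s13} splits into {s0,s13} and {s1,s5}.
No further refinement is possible. Final partition (4 blocks): {s0,s13} | {s6,s9,s10} | {s7,s8,s11,s12} | {s1,s5}.
State s5 belongs to the block {s1,s5}, which has 2 states.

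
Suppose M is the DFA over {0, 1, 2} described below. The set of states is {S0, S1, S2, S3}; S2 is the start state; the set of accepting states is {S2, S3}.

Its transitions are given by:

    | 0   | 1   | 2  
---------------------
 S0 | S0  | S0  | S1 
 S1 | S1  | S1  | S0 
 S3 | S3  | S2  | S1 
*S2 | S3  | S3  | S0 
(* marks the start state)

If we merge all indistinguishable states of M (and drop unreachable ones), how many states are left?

2

Start with accepting vs non-accepting: {S2,S3} | {S0,S1}.
Stable partition: {S2,S3} | {S0,S1} — 2 equivalence classes.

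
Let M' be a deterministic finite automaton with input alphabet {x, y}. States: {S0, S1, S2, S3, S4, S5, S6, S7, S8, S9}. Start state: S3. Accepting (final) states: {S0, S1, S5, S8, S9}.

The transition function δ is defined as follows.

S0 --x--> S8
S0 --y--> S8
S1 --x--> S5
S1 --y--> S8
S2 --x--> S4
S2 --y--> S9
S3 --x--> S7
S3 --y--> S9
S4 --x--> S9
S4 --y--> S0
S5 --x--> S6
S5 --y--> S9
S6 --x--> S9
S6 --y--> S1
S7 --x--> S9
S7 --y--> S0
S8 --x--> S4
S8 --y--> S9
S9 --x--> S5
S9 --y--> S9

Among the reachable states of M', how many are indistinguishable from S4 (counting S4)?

3

States {S2} cannot be reached from the start state, so discard them.
P0 = {S0,S1,S5,S8,S9} | {S3,S4,S6,S7}.
On input x, block {S0,S1,S5,S8,S9} splits into {S0,S1,S9} and {S5,S8}.
Split {S0,S1,S9} by δ(·,y) → {S0,S1} and {S9}.
Split {S3,S4,S6,S7} by δ(·,x) → {S4,S6,S7} and {S3}.
No further refinement is possible. Final partition (5 blocks): {S0,S1} | {S4,S6,S7} | {S5,S8} | {S9} | {S3}.
State S4 belongs to the block {S4,S6,S7}, which has 3 states.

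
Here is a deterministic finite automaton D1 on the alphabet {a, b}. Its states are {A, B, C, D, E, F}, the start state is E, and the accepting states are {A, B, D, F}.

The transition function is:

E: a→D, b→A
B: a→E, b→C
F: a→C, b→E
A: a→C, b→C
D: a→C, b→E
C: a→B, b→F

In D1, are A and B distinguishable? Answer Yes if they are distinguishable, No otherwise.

No

Start with accepting vs non-accepting: {A,B,D,F} | {C,E}.
Stable partition: {A,B,D,F} | {C,E} — 2 equivalence classes.
A and B lie in the same block of the stable partition, so they are equivalent — no string distinguishes them.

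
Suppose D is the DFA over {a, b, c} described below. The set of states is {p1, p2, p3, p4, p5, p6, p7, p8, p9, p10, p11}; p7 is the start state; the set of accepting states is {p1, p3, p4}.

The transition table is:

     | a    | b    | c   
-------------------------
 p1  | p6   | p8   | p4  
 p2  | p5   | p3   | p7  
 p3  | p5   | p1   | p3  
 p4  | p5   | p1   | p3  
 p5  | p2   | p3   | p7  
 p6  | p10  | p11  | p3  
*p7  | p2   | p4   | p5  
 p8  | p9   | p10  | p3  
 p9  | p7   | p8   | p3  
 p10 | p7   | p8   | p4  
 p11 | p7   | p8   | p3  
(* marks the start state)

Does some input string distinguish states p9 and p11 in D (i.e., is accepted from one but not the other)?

Initial partition by acceptance: {p1,p3,p4} | {p2,p5,p6,p7,p8,p9,p10,p11}.
On input b, block {p1,p3,p4} splits into {p3,p4} and {p1}.
Refine {p2,p5,p6,p7,p8,p9,p10,p11} on symbol b: members go to different blocks, giving {p6,p8,p9,p10,p11} and {p2,p5,p7}.
Split {p6,p8,p9,p10,p11} by δ(·,a) → {p9,p10,p11} and {p6,p8}.
Stable partition: {p3,p4} | {p9,p10,p11} | {p1} | {p2,p5,p7} | {p6,p8} — 5 equivalence classes.
p9 and p11 lie in the same block of the stable partition, so they are equivalent — no string distinguishes them.

No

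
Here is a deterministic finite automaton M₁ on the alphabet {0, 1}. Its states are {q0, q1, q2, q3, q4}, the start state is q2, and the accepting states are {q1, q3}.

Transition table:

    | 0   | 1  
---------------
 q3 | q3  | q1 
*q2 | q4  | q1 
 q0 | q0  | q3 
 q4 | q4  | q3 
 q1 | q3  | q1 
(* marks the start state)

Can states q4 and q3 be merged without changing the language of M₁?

First remove the unreachable states {q0}; 4 states remain.
Initial partition by acceptance: {q1,q3} | {q2,q4}.
No further refinement is possible. Final partition (2 blocks): {q1,q3} | {q2,q4}.
q4 and q3 end up in different blocks, so they are distinguishable. For instance, the string 'ε' is accepted from only q3.

No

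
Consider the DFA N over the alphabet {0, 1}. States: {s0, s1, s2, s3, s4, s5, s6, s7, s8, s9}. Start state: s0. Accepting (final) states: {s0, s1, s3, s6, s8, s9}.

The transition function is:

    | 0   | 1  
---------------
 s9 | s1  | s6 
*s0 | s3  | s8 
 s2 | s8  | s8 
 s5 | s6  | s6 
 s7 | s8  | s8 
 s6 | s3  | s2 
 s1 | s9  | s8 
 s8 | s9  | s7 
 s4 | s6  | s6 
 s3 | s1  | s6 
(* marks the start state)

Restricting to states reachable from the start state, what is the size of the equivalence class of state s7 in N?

2

States {s4,s5} cannot be reached from the start state, so discard them.
Start with accepting vs non-accepting: {s0,s1,s3,s6,s8,s9} | {s2,s7}.
Refine {s0,s1,s3,s6,s8,s9} on symbol 1: members go to different blocks, giving {s0,s1,s3,s9} and {s6,s8}.
No further refinement is possible. Final partition (3 blocks): {s0,s1,s3,s9} | {s2,s7} | {s6,s8}.
The equivalence class containing s7 is {s2,s7}, of size 2.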